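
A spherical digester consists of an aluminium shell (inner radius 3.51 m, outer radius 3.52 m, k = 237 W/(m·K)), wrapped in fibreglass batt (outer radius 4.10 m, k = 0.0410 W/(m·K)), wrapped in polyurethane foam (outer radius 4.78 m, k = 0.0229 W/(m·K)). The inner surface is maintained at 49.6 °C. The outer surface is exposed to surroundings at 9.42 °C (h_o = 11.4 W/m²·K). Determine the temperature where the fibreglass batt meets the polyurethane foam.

T = 33.8 °C

Resistance network (inner→outer):
  R_aluminium = (1/3.51 − 1/3.52)/(4πk) = 8.094×10^-4/(4π·237) = 2.718×10^-7 K/W
  R_fibreglass batt = (1/3.52 − 1/4.10)/(4πk) = 0.04019/(4π·0.0410) = 0.07800 K/W
  R_polyurethane foam = (1/4.10 − 1/4.78)/(4πk) = 0.03470/(4π·0.0229) = 0.1206 K/W
  R_conv,out = 1/(4πr²h) = 1/(4π·4.78²·11.4) = 3.055×10^-4 K/W
ΣR = 2.718×10^-7 + 0.07800 + 0.1206 + 3.055×10^-4 = 0.1989 K/W
Q = ΔT/ΣR = (49.6 °C − 9.42 °C)/0.1989 = 202.0 W
From the inner boundary to the fibreglass batt/polyurethane foam interface, ΣR_partial = 0.07800 K/W.
T_interface = T_in − Q·ΣR_partial = 49.6 °C − (202.0)(0.07800) = 33.8 °C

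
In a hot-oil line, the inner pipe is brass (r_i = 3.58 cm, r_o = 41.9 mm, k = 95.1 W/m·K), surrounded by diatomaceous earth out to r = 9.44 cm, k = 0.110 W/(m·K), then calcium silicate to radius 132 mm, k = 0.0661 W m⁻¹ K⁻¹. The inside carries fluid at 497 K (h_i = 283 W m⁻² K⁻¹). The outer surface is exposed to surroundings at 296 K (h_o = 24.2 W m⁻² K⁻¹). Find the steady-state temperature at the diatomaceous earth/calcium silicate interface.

T = 380 K

Resistance network (inner→outer):
  R'_conv,in = 1/(2πr h) = 1/(2π·0.0358·283) = 0.01571 m·K/W
  R'_brass = ln(0.0419/0.0358)/(2πk) = 0.1573/(2π·95.1) = 2.633×10^-4 m·K/W
  R'_diatomaceous earth = ln(0.0944/0.0419)/(2πk) = 0.8123/(2π·0.110) = 1.175 m·K/W
  R'_calcium silicate = ln(0.132/0.0944)/(2πk) = 0.3353/(2π·0.0661) = 0.8072 m·K/W
  R'_conv,out = 1/(2πr h) = 1/(2π·0.132·24.2) = 0.04982 m·K/W
ΣR = 0.01571 + 2.633×10^-4 + 1.175 + 0.8072 + 0.04982 = 2.048 m·K/W
Q' = ΔT/ΣR = (497 K − 296 K)/2.048 = 98.14 W/m
From the inner boundary to the diatomaceous earth/calcium silicate interface, ΣR_partial = 1.191 m·K/W.
T_interface = T_in − Q'·ΣR_partial = 497 K − (98.14)(1.191) = 380 K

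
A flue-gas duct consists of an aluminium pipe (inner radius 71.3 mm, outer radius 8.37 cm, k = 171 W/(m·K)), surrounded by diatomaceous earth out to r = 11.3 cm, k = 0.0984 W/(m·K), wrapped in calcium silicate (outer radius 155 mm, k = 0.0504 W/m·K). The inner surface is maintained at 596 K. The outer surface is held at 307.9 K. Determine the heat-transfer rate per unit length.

Series thermal resistances, inner to outer:
  R'_aluminium = ln(0.0837/0.0713)/(2πk) = 0.1603/(2π·171) = 1.492×10^-4 m·K/W
  R'_diatomaceous earth = ln(0.113/0.0837)/(2πk) = 0.3001/(2π·0.0984) = 0.4855 m·K/W
  R'_calcium silicate = ln(0.155/0.113)/(2πk) = 0.3160/(2π·0.0504) = 0.9980 m·K/W
ΣR = 1.492×10^-4 + 0.4855 + 0.9980 = 1.484 m·K/W
Q' = ΔT/ΣR = (596 K − 307.9 K)/1.484 = 194 W/m

Q' = 194 W/m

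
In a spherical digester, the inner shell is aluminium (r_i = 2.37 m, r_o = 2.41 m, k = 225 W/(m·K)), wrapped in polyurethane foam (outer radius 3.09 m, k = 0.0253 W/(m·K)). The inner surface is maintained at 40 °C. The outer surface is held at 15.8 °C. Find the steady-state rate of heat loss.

Resistance network (inner→outer):
  R_aluminium = (1/2.37 − 1/2.41)/(4πk) = 0.007003/(4π·225) = 2.477×10^-6 K/W
  R_polyurethane foam = (1/2.41 − 1/3.09)/(4πk) = 0.09131/(4π·0.0253) = 0.2872 K/W
ΣR = 2.477×10^-6 + 0.2872 = 0.2872 K/W
Q = ΔT/ΣR = (40 °C − 15.8 °C)/0.2872 = 84.3 W

Q = 84.3 W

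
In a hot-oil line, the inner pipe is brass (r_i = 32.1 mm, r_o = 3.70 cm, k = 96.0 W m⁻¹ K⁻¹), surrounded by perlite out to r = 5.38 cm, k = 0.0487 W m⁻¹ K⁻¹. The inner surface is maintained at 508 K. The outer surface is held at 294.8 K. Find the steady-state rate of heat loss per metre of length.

Series thermal resistances, inner to outer:
  R'_brass = ln(0.0370/0.0321)/(2πk) = 0.1421/(2π·96.0) = 2.355×10^-4 m·K/W
  R'_perlite = ln(0.0538/0.0370)/(2πk) = 0.3744/(2π·0.0487) = 1.223 m·K/W
ΣR = 2.355×10^-4 + 1.223 = 1.223 m·K/W
Q' = ΔT/ΣR = (508 K − 294.8 K)/1.223 = 174 W/m

Q' = 174 W/m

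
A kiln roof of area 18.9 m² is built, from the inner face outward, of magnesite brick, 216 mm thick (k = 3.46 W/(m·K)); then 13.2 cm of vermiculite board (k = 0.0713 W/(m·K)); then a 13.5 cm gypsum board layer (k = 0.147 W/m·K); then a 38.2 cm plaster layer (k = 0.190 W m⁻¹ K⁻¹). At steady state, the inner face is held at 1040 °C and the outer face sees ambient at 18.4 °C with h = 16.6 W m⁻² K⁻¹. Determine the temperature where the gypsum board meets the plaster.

T = 450 °C

Series thermal resistances, inner to outer:
  R_magnesite brick = L/(kA) = 0.216/(3.46·18.9) = 0.003303 K/W
  R_vermiculite board = L/(kA) = 0.132/(0.0713·18.9) = 0.09795 K/W
  R_gypsum board = L/(kA) = 0.135/(0.147·18.9) = 0.04859 K/W
  R_plaster = L/(kA) = 0.382/(0.190·18.9) = 0.1064 K/W
  R_conv,out = 1/(hA) = 1/(16.6·18.9) = 0.003187 K/W
ΣR = 0.003303 + 0.09795 + 0.04859 + 0.1064 + 0.003187 = 0.2594 K/W
Q = ΔT/ΣR = (1040 °C − 18.4 °C)/0.2594 = 3938 W
From the inner boundary to the gypsum board/plaster interface, ΣR_partial = 0.1498 K/W.
T_interface = T_in − Q·ΣR_partial = 1040 °C − (3938)(0.1498) = 450 °C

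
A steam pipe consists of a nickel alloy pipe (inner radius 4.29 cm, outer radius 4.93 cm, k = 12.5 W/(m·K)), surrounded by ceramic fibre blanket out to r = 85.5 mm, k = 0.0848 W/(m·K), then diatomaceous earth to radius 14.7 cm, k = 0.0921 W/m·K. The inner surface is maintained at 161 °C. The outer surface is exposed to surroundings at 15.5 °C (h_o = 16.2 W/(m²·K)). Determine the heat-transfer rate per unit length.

Resistance network (inner→outer):
  R'_nickel alloy = ln(0.0493/0.0429)/(2πk) = 0.1391/(2π·12.5) = 0.001770 m·K/W
  R'_ceramic fibre blanket = ln(0.0855/0.0493)/(2πk) = 0.5506/(2π·0.0848) = 1.033 m·K/W
  R'_diatomaceous earth = ln(0.147/0.0855)/(2πk) = 0.5419/(2π·0.0921) = 0.9365 m·K/W
  R'_conv,out = 1/(2πr h) = 1/(2π·0.147·16.2) = 0.06683 m·K/W
ΣR = 0.001770 + 1.033 + 0.9365 + 0.06683 = 2.038 m·K/W
Q' = ΔT/ΣR = (161 °C − 15.5 °C)/2.038 = 71.4 W/m

Q' = 71.4 W/m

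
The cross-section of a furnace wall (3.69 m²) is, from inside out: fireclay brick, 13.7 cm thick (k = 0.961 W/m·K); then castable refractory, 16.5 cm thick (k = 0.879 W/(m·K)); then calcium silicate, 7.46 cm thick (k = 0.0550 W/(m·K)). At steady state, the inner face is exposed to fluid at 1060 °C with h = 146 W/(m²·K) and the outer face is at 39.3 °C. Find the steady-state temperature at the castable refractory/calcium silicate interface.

T = 857 °C

Resistance network (inner→outer):
  R_conv,in = 1/(hA) = 1/(146·3.69) = 0.001856 K/W
  R_fireclay brick = L/(kA) = 0.137/(0.961·3.69) = 0.03863 K/W
  R_castable refractory = L/(kA) = 0.165/(0.879·3.69) = 0.05087 K/W
  R_calcium silicate = L/(kA) = 0.0746/(0.0550·3.69) = 0.3676 K/W
ΣR = 0.001856 + 0.03863 + 0.05087 + 0.3676 = 0.4590 K/W
Q = ΔT/ΣR = (1060 °C − 39.3 °C)/0.4590 = 2224 W
From the inner boundary to the castable refractory/calcium silicate interface, ΣR_partial = 0.09136 K/W.
T_interface = T_in − Q·ΣR_partial = 1060 °C − (2224)(0.09136) = 857 °C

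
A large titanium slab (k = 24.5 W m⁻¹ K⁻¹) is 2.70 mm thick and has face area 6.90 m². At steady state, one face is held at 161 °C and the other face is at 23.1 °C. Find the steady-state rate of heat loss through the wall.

Q = 8630 kW

Q = kA·ΔT/L = 24.5 × 6.90 × |161 °C − 23.1 °C| / 0.00270 = 8.63×10^6 W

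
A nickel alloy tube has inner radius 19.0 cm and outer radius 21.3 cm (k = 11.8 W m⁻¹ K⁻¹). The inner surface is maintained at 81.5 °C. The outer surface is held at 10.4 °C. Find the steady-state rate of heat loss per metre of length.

Q' = 46100 W/m

Q' = 2πk·ΔT/ln(r₂/r₁) = 2π × 11.8 × 71.1 / ln(0.213/0.190) = 46100 W/m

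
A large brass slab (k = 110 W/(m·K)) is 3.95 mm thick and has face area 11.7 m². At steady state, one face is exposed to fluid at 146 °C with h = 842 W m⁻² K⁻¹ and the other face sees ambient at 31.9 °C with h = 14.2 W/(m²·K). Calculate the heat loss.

Q = 18.6 kW

Treat each layer as a resistance in series:
  R_conv,in = 1/(hA) = 1/(842·11.7) = 1.015×10^-4 K/W
  R_brass = L/(kA) = 0.00395/(110·11.7) = 3.069×10^-6 K/W
  R_conv,out = 1/(hA) = 1/(14.2·11.7) = 0.006019 K/W
ΣR = 1.015×10^-4 + 3.069×10^-6 + 0.006019 = 0.006124 K/W
Q = ΔT/ΣR = (146 °C − 31.9 °C)/0.006124 = 18600 W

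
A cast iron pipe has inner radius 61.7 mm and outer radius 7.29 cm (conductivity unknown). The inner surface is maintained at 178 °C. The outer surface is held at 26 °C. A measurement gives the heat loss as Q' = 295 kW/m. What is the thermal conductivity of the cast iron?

ΣR = ΔT/Q' = |178 − 26|/2.95×10^5 = 5.153×10^-4 m·K/W
ln(r₂/r₁)/(2πk) = 5.153×10^-4 ⇒ k = 0.1668/(2π·5.153×10^-4) = 51.5 W/m·K

k = 51.5 W/m·K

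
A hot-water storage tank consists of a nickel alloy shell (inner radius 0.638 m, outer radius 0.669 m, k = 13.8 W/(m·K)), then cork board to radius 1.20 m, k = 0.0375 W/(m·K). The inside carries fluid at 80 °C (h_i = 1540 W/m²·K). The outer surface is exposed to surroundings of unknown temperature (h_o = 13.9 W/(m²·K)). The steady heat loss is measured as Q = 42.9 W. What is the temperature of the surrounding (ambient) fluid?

Series resistances:
  R_conv,in = 1/(4πr²h) = 1/(4π·0.638²·1540) = 1.269×10^-4 K/W
  R_nickel alloy = (1/0.638 − 1/0.669)/(4πk) = 0.07263/(4π·13.8) = 4.188×10^-4 K/W
  R_cork board = (1/0.669 − 1/1.20)/(4πk) = 0.6614/(4π·0.0375) = 1.404 K/W
  R_conv,out = 1/(4πr²h) = 1/(4π·1.20²·13.9) = 0.003976 K/W
ΣR = 1.408 K/W
ΔT = Q·ΣR = 42.9 × 1.408 = 60.40 K
Heat flows outward, so T_out = T_in − ΔT = 80 − 60.40 = 19.6 °C

T_out = 19.6 °C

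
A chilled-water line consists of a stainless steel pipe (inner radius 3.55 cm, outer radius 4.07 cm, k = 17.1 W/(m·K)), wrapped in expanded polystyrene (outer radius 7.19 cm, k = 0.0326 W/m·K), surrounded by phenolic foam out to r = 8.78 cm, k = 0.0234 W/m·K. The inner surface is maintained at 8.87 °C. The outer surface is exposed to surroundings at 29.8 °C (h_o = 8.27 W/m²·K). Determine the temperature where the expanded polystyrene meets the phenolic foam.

Treat each layer as a resistance in series:
  R'_stainless steel = ln(0.0407/0.0355)/(2πk) = 0.1367/(2π·17.1) = 0.001272 m·K/W
  R'_expanded polystyrene = ln(0.0719/0.0407)/(2πk) = 0.5690/(2π·0.0326) = 2.778 m·K/W
  R'_phenolic foam = ln(0.0878/0.0719)/(2πk) = 0.1998/(2π·0.0234) = 1.359 m·K/W
  R'_conv,out = 1/(2πr h) = 1/(2π·0.0878·8.27) = 0.2192 m·K/W
ΣR = 0.001272 + 2.778 + 1.359 + 0.2192 = 4.357 m·K/W
Q' = ΔT/ΣR = (8.87 °C − 29.8 °C)/4.357 = -4.804 W/m
From the inner boundary to the expanded polystyrene/phenolic foam interface, ΣR_partial = 2.779 m·K/W.
T_interface = T_in − Q'·ΣR_partial = 8.87 °C − (-4.804)(2.779) = 22.2 °C

T = 22.2 °C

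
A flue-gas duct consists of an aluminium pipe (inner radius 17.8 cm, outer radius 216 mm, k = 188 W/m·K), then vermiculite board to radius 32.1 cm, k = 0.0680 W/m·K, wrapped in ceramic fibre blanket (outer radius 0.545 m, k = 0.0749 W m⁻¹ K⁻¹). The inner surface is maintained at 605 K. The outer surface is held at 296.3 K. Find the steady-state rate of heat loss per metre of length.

Series thermal resistances, inner to outer:
  R'_aluminium = ln(0.216/0.178)/(2πk) = 0.1935/(2π·188) = 1.638×10^-4 m·K/W
  R'_vermiculite board = ln(0.321/0.216)/(2πk) = 0.3962/(2π·0.0680) = 0.9272 m·K/W
  R'_ceramic fibre blanket = ln(0.545/0.321)/(2πk) = 0.5293/(2π·0.0749) = 1.125 m·K/W
ΣR = 1.638×10^-4 + 0.9272 + 1.125 = 2.052 m·K/W
Q' = ΔT/ΣR = (605 K − 296.3 K)/2.052 = 150 W/m

Q' = 150 W/m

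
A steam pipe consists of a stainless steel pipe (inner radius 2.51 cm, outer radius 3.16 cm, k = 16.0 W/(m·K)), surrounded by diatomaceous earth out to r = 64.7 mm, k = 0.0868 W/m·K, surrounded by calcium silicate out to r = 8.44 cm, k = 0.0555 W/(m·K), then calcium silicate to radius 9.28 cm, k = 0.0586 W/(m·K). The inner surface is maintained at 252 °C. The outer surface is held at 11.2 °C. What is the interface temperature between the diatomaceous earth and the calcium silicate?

T = 116 °C

Series thermal resistances, inner to outer:
  R'_stainless steel = ln(0.0316/0.0251)/(2πk) = 0.2303/(2π·16.0) = 0.002291 m·K/W
  R'_diatomaceous earth = ln(0.0647/0.0316)/(2πk) = 0.7166/(2π·0.0868) = 1.314 m·K/W
  R'_calcium silicate = ln(0.0844/0.0647)/(2πk) = 0.2658/(2π·0.0555) = 0.7622 m·K/W
  R'_calcium silicate = ln(0.0928/0.0844)/(2πk) = 0.09488/(2π·0.0586) = 0.2577 m·K/W
ΣR = 0.002291 + 1.314 + 0.7622 + 0.2577 = 2.336 m·K/W
Q' = ΔT/ΣR = (252 °C − 11.2 °C)/2.336 = 103.1 W/m
From the inner boundary to the diatomaceous earth/calcium silicate interface, ΣR_partial = 1.316 m·K/W.
T_interface = T_in − Q'·ΣR_partial = 252 °C − (103.1)(1.316) = 116 °C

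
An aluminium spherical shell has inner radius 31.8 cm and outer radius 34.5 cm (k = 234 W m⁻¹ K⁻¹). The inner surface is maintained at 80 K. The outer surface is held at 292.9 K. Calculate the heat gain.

Q = 4πk·ΔT/(1/r₁ − 1/r₂) = 4π × 234 × 212.9 / (1/0.318 − 1/0.345) = 2.54×10^6 W

Q = 2.54×10^6 W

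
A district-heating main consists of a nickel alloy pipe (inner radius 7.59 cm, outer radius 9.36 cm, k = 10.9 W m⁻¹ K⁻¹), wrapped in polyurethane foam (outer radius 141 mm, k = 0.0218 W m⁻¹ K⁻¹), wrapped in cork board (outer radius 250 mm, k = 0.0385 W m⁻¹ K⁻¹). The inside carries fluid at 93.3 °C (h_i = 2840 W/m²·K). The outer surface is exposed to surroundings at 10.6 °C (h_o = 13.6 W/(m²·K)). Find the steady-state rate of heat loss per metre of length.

Series thermal resistances, inner to outer:
  R'_conv,in = 1/(2πr h) = 1/(2π·0.0759·2840) = 7.383×10^-4 m·K/W
  R'_nickel alloy = ln(0.0936/0.0759)/(2πk) = 0.2096/(2π·10.9) = 0.003061 m·K/W
  R'_polyurethane foam = ln(0.141/0.0936)/(2πk) = 0.4097/(2π·0.0218) = 2.991 m·K/W
  R'_cork board = ln(0.250/0.141)/(2πk) = 0.5727/(2π·0.0385) = 2.367 m·K/W
  R'_conv,out = 1/(2πr h) = 1/(2π·0.250·13.6) = 0.04681 m·K/W
ΣR = 7.383×10^-4 + 0.003061 + 2.991 + 2.367 + 0.04681 = 5.409 m·K/W
Q' = ΔT/ΣR = (93.3 °C − 10.6 °C)/5.409 = 15.3 W/m

Q' = 15.3 W/m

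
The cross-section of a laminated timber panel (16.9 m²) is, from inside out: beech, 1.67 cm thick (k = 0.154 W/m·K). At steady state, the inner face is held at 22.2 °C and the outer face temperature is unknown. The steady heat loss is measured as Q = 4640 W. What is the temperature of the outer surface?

T_out = -7.57 °C

Sum the resistances:
  R_beech = L/(kA) = 0.0167/(0.154·16.9) = 0.006417 K/W
ΣR = 0.006417 K/W
ΔT = Q·ΣR = 4640 × 0.006417 = 29.77 K
Heat flows outward, so T_out = T_in − ΔT = 22.2 − 29.77 = -7.57 °C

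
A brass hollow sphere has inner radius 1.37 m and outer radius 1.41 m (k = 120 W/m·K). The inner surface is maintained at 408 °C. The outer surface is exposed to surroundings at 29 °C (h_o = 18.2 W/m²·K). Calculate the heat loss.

Q = 171 kW

Resistance network (inner→outer):
  R_brass = (1/1.37 − 1/1.41)/(4πk) = 0.02071/(4π·120) = 1.373×10^-5 K/W
  R_conv,out = 1/(4πr²h) = 1/(4π·1.41²·18.2) = 0.002199 K/W
ΣR = 1.373×10^-5 + 0.002199 = 0.002213 K/W
Q = ΔT/ΣR = (408 °C − 29 °C)/0.002213 = 1.71×10^5 W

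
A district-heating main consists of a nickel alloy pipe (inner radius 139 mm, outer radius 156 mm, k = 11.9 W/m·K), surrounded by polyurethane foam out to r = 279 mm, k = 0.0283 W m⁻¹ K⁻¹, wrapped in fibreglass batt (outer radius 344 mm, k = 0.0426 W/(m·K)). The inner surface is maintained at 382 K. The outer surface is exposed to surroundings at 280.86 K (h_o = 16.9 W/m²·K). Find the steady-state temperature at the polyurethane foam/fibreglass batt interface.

T = 300.9 K

Treat each layer as a resistance in series:
  R'_nickel alloy = ln(0.156/0.139)/(2πk) = 0.1154/(2π·11.9) = 0.001543 m·K/W
  R'_polyurethane foam = ln(0.279/0.156)/(2πk) = 0.5814/(2π·0.0283) = 3.269 m·K/W
  R'_fibreglass batt = ln(0.344/0.279)/(2πk) = 0.2094/(2π·0.0426) = 0.7824 m·K/W
  R'_conv,out = 1/(2πr h) = 1/(2π·0.344·16.9) = 0.02738 m·K/W
ΣR = 0.001543 + 3.269 + 0.7824 + 0.02738 = 4.080 m·K/W
Q' = ΔT/ΣR = (382 K − 280.86 K)/4.080 = 24.79 W/m
From the inner boundary to the polyurethane foam/fibreglass batt interface, ΣR_partial = 3.271 m·K/W.
T_interface = T_in − Q'·ΣR_partial = 382 K − (24.79)(3.271) = 300.9 K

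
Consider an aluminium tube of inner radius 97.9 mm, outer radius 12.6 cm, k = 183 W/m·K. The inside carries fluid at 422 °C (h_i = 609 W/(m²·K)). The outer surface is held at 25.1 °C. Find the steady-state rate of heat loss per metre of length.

Q' = 137 kW/m

Series thermal resistances, inner to outer:
  R'_conv,in = 1/(2πr h) = 1/(2π·0.0979·609) = 0.002669 m·K/W
  R'_aluminium = ln(0.126/0.0979)/(2πk) = 0.2523/(2π·183) = 2.195×10^-4 m·K/W
ΣR = 0.002669 + 2.195×10^-4 = 0.002889 m·K/W
Q' = ΔT/ΣR = (422 °C − 25.1 °C)/0.002889 = 1.37×10^5 W/m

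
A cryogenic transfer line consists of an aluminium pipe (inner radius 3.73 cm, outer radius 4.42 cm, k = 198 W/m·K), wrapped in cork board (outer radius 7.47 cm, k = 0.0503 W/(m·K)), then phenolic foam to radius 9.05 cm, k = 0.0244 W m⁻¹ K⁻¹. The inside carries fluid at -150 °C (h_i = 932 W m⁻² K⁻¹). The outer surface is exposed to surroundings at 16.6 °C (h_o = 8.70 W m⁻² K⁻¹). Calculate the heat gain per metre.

Q' = 53.4 W/m

Series thermal resistances, inner to outer:
  R'_conv,in = 1/(2πr h) = 1/(2π·0.0373·932) = 0.004578 m·K/W
  R'_aluminium = ln(0.0442/0.0373)/(2πk) = 0.1697/(2π·198) = 1.364×10^-4 m·K/W
  R'_cork board = ln(0.0747/0.0442)/(2πk) = 0.5248/(2π·0.0503) = 1.660 m·K/W
  R'_phenolic foam = ln(0.0905/0.0747)/(2πk) = 0.1919/(2π·0.0244) = 1.252 m·K/W
  R'_conv,out = 1/(2πr h) = 1/(2π·0.0905·8.70) = 0.2021 m·K/W
ΣR = 0.004578 + 1.364×10^-4 + 1.660 + 1.252 + 0.2021 = 3.119 m·K/W
Q' = ΔT/ΣR = (-150 °C − 16.6 °C)/3.119 = -53.4 W/m
(Negative Q' ⇒ heat flows inward; heat gain = 53.4 W/m.)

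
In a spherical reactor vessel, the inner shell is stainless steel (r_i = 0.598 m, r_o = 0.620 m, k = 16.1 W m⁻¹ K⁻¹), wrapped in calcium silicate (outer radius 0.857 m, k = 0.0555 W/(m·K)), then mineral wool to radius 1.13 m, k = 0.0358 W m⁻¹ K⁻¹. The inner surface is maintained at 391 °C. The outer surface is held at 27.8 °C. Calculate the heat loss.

Series thermal resistances, inner to outer:
  R_stainless steel = (1/0.598 − 1/0.620)/(4πk) = 0.05934/(4π·16.1) = 2.933×10^-4 K/W
  R_calcium silicate = (1/0.620 − 1/0.857)/(4πk) = 0.4460/(4π·0.0555) = 0.6395 K/W
  R_mineral wool = (1/0.857 − 1/1.13)/(4πk) = 0.2819/(4π·0.0358) = 0.6266 K/W
ΣR = 2.933×10^-4 + 0.6395 + 0.6266 = 1.266 K/W
Q = ΔT/ΣR = (391 °C − 27.8 °C)/1.266 = 287 W

Q = 287 W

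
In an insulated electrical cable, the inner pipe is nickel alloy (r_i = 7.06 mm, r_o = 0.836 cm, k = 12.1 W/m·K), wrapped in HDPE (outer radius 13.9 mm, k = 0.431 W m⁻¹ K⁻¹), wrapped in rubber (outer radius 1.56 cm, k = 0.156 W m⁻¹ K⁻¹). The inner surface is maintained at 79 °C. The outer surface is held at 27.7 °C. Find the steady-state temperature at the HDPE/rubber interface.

T = 47.3 °C

Treat each layer as a resistance in series:
  R'_nickel alloy = ln(0.00836/0.00706)/(2πk) = 0.1690/(2π·12.1) = 0.002223 m·K/W
  R'_HDPE = ln(0.0139/0.00836)/(2πk) = 0.5084/(2π·0.431) = 0.1877 m·K/W
  R'_rubber = ln(0.0156/0.0139)/(2πk) = 0.1154/(2π·0.156) = 0.1177 m·K/W
ΣR = 0.002223 + 0.1877 + 0.1177 = 0.3076 m·K/W
Q' = ΔT/ΣR = (79 °C − 27.7 °C)/0.3076 = 166.8 W/m
From the inner boundary to the HDPE/rubber interface, ΣR_partial = 0.1899 m·K/W.
T_interface = T_in − Q'·ΣR_partial = 79 °C − (166.8)(0.1899) = 47.3 °C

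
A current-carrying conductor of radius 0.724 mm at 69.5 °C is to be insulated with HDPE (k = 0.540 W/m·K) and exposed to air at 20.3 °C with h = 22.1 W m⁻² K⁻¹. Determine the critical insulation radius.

For a cylinder, r_cr = k_ins/h = 0.540/22.1 = 0.0244 m = 2.44 cm

r_cr = 2.44 cm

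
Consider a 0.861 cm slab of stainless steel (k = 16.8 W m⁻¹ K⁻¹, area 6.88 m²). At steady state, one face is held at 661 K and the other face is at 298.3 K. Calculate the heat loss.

Q = kA·ΔT/L = 16.8 × 6.88 × |661 K − 298.3 K| / 0.00861 = 4.87×10^6 W

Q = 4.87×10^6 W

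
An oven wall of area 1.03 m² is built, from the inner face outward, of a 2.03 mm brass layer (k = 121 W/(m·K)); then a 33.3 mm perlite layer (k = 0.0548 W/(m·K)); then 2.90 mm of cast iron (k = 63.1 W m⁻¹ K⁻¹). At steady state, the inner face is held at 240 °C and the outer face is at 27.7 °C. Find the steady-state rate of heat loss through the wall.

Q = 360 W

Treat each layer as a resistance in series:
  R_brass = L/(kA) = 0.00203/(121·1.03) = 1.629×10^-5 K/W
  R_perlite = L/(kA) = 0.0333/(0.0548·1.03) = 0.5900 K/W
  R_cast iron = L/(kA) = 0.00290/(63.1·1.03) = 4.462×10^-5 K/W
ΣR = 1.629×10^-5 + 0.5900 + 4.462×10^-5 = 0.5901 K/W
Q = ΔT/ΣR = (240 °C − 27.7 °C)/0.5901 = 360 W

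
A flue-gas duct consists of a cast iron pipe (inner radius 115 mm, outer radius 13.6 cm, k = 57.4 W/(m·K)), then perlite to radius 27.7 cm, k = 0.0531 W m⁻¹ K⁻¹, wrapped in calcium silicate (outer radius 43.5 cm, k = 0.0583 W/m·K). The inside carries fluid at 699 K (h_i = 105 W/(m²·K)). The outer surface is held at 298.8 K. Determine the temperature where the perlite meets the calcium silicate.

T = 445 K

Series thermal resistances, inner to outer:
  R'_conv,in = 1/(2πr h) = 1/(2π·0.115·105) = 0.01318 m·K/W
  R'_cast iron = ln(0.136/0.115)/(2πk) = 0.1677/(2π·57.4) = 4.651×10^-4 m·K/W
  R'_perlite = ln(0.277/0.136)/(2πk) = 0.7114/(2π·0.0531) = 2.132 m·K/W
  R'_calcium silicate = ln(0.435/0.277)/(2πk) = 0.4513/(2π·0.0583) = 1.232 m·K/W
ΣR = 0.01318 + 4.651×10^-4 + 2.132 + 1.232 = 3.378 m·K/W
Q' = ΔT/ΣR = (699 K − 298.8 K)/3.378 = 118.5 W/m
From the inner boundary to the perlite/calcium silicate interface, ΣR_partial = 2.146 m·K/W.
T_interface = T_in − Q'·ΣR_partial = 699 K − (118.5)(2.146) = 445 K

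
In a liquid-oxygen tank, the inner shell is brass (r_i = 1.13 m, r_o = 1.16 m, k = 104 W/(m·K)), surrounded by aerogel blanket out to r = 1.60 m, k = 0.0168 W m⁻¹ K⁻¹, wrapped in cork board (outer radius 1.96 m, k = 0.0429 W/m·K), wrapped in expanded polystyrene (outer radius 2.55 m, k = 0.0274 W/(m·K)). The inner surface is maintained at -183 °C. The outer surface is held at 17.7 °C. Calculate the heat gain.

Resistance network (inner→outer):
  R_brass = (1/1.13 − 1/1.16)/(4πk) = 0.02289/(4π·104) = 1.751×10^-5 K/W
  R_aerogel blanket = (1/1.16 − 1/1.60)/(4πk) = 0.2371/(4π·0.0168) = 1.123 K/W
  R_cork board = (1/1.60 − 1/1.96)/(4πk) = 0.1148/(4π·0.0429) = 0.2129 K/W
  R_expanded polystyrene = (1/1.96 − 1/2.55)/(4πk) = 0.1180/(4π·0.0274) = 0.3428 K/W
ΣR = 1.751×10^-5 + 1.123 + 0.2129 + 0.3428 = 1.679 K/W
Q = ΔT/ΣR = (-183 °C − 17.7 °C)/1.679 = -120 W
(Negative Q ⇒ heat flows inward; heat gain = 120 W.)

Q = 120 W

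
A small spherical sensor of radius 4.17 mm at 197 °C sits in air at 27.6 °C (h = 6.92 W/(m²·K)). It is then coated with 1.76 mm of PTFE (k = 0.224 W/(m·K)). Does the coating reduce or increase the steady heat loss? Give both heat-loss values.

increases: 0.256 → 0.481 W

Critical radius for a sphere: r_cr = 2k/h = 0.0647 m = 6.47 cm.
Outer radius after coating: r₂ = 0.00417 + 0.00176 = 0.00593 m.
Since r₁ < r_cr and r₂ ≤ r_cr, the coating moves toward the maximum at r_cr — heat loss rises.
Bare: R = 1/(4πr₁²h) = 661.3 K/W; Q = 169.4/661.3 = 0.256 W.
Coated: R = R_cond + R_conv = 352.3 K/W; Q = 169.4/352.3 = 0.481 W.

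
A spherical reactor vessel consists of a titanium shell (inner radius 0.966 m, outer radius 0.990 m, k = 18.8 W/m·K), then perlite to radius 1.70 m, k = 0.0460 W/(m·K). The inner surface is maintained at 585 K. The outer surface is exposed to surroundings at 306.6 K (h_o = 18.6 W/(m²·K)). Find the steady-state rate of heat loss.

Q = 381 W

Resistance network (inner→outer):
  R_titanium = (1/0.966 − 1/0.990)/(4πk) = 0.02510/(4π·18.8) = 1.062×10^-4 K/W
  R_perlite = (1/0.990 − 1/1.70)/(4πk) = 0.4219/(4π·0.0460) = 0.7298 K/W
  R_conv,out = 1/(4πr²h) = 1/(4π·1.70²·18.6) = 0.001480 K/W
ΣR = 1.062×10^-4 + 0.7298 + 0.001480 = 0.7314 K/W
Q = ΔT/ΣR = (585 K − 306.6 K)/0.7314 = 381 W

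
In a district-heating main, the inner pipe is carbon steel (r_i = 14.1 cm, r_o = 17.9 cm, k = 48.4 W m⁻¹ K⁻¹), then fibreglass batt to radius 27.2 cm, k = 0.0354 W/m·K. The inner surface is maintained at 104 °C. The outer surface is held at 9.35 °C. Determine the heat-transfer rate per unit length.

Q' = 50.3 W/m

Series thermal resistances, inner to outer:
  R'_carbon steel = ln(0.179/0.141)/(2πk) = 0.2386/(2π·48.4) = 7.847×10^-4 m·K/W
  R'_fibreglass batt = ln(0.272/0.179)/(2πk) = 0.4184/(2π·0.0354) = 1.881 m·K/W
ΣR = 7.847×10^-4 + 1.881 = 1.882 m·K/W
Q' = ΔT/ΣR = (104 °C − 9.35 °C)/1.882 = 50.3 W/m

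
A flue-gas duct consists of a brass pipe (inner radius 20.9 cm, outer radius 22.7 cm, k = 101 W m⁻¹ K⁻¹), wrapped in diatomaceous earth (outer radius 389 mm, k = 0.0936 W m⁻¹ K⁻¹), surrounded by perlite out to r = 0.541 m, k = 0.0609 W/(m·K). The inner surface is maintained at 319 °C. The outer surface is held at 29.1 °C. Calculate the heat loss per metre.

Treat each layer as a resistance in series:
  R'_brass = ln(0.227/0.209)/(2πk) = 0.08262/(2π·101) = 1.302×10^-4 m·K/W
  R'_diatomaceous earth = ln(0.389/0.227)/(2πk) = 0.5386/(2π·0.0936) = 0.9159 m·K/W
  R'_perlite = ln(0.541/0.389)/(2πk) = 0.3298/(2π·0.0609) = 0.8620 m·K/W
ΣR = 1.302×10^-4 + 0.9159 + 0.8620 = 1.778 m·K/W
Q' = ΔT/ΣR = (319 °C − 29.1 °C)/1.778 = 163 W/m

Q' = 163 W/m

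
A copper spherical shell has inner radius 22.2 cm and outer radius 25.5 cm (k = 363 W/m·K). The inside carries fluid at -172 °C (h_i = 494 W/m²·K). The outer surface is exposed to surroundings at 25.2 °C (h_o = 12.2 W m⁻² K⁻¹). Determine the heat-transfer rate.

Q = 1900 W

Treat each layer as a resistance in series:
  R_conv,in = 1/(4πr²h) = 1/(4π·0.222²·494) = 0.003269 K/W
  R_copper = (1/0.222 − 1/0.255)/(4πk) = 0.5829/(4π·363) = 1.278×10^-4 K/W
  R_conv,out = 1/(4πr²h) = 1/(4π·0.255²·12.2) = 0.1003 K/W
ΣR = 0.003269 + 1.278×10^-4 + 0.1003 = 0.1037 K/W
Q = ΔT/ΣR = (-172 °C − 25.2 °C)/0.1037 = -1900 W
(Negative Q ⇒ heat flows inward; heat gain = 1900 W.)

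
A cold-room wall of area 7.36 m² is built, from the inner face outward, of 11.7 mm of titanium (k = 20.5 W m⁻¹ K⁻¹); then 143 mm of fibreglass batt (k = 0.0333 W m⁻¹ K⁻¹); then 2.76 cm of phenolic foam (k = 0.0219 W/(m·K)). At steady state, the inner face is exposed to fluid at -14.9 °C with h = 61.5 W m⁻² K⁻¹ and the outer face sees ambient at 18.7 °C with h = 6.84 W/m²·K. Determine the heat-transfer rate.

Resistance network (inner→outer):
  R_conv,in = 1/(hA) = 1/(61.5·7.36) = 0.002209 K/W
  R_titanium = L/(kA) = 0.0117/(20.5·7.36) = 7.755×10^-5 K/W
  R_fibreglass batt = L/(kA) = 0.143/(0.0333·7.36) = 0.5835 K/W
  R_phenolic foam = L/(kA) = 0.0276/(0.0219·7.36) = 0.1712 K/W
  R_conv,out = 1/(hA) = 1/(6.84·7.36) = 0.01986 K/W
ΣR = 0.002209 + 7.755×10^-5 + 0.5835 + 0.1712 + 0.01986 = 0.7768 K/W
Q = ΔT/ΣR = (-14.9 °C − 18.7 °C)/0.7768 = -43.3 W
(Negative Q ⇒ heat flows inward; heat gain = 43.3 W.)

Q = 43.3 W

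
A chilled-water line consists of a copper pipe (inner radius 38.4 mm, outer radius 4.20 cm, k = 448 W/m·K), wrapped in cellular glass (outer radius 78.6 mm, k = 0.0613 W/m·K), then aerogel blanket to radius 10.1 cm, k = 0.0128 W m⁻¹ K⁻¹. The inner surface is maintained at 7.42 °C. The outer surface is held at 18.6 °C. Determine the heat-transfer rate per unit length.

Q' = 2.36 W/m

Series thermal resistances, inner to outer:
  R'_copper = ln(0.0420/0.0384)/(2πk) = 0.08961/(2π·448) = 3.184×10^-5 m·K/W
  R'_cellular glass = ln(0.0786/0.0420)/(2πk) = 0.6267/(2π·0.0613) = 1.627 m·K/W
  R'_aerogel blanket = ln(0.101/0.0786)/(2πk) = 0.2507/(2π·0.0128) = 3.118 m·K/W
ΣR = 3.184×10^-5 + 1.627 + 3.118 = 4.745 m·K/W
Q' = ΔT/ΣR = (7.42 °C − 18.6 °C)/4.745 = -2.36 W/m
(Negative Q' ⇒ heat flows inward; heat gain = 2.36 W/m.)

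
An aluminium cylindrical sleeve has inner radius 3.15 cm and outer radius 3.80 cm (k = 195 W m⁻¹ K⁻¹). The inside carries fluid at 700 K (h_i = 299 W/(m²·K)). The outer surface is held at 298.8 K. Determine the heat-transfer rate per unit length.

Series thermal resistances, inner to outer:
  R'_conv,in = 1/(2πr h) = 1/(2π·0.0315·299) = 0.01690 m·K/W
  R'_aluminium = ln(0.0380/0.0315)/(2πk) = 0.1876/(2π·195) = 1.531×10^-4 m·K/W
ΣR = 0.01690 + 1.531×10^-4 = 0.01705 m·K/W
Q' = ΔT/ΣR = (700 K − 298.8 K)/0.01705 = 23500 W/m

Q' = 23.5 kW/m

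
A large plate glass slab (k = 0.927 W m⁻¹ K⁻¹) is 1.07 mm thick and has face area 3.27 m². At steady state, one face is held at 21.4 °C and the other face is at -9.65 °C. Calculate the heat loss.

Q = kA·ΔT/L = 0.927 × 3.27 × |21.4 °C − -9.65 °C| / 0.00107 = 88000 W

Q = 88.0 kW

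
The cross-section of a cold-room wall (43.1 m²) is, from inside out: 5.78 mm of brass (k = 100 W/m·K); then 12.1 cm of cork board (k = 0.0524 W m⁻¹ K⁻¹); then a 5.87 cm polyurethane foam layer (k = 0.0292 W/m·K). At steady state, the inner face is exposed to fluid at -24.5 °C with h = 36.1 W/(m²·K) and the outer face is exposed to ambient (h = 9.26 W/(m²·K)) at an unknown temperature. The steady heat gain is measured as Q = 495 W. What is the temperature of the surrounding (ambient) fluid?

Sum the resistances:
  R_conv,in = 1/(hA) = 1/(36.1·43.1) = 6.427×10^-4 K/W
  R_brass = L/(kA) = 0.00578/(100·43.1) = 1.341×10^-6 K/W
  R_cork board = L/(kA) = 0.121/(0.0524·43.1) = 0.05358 K/W
  R_polyurethane foam = L/(kA) = 0.0587/(0.0292·43.1) = 0.04664 K/W
  R_conv,out = 1/(hA) = 1/(9.26·43.1) = 0.002506 K/W
ΣR = 0.1034 K/W
ΔT = Q·ΣR = 495 × 0.1034 = 51.18 K
Heat flows inward, so T_out = T_in + ΔT = -24.5 + 51.18 = 26.7 °C

T_out = 26.7 °C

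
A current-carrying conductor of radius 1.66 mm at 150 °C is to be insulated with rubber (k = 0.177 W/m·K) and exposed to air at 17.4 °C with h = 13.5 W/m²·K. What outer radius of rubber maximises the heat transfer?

r_cr = 1.31 cm

For a cylinder, r_cr = k_ins/h = 0.177/13.5 = 0.0131 m = 1.31 cm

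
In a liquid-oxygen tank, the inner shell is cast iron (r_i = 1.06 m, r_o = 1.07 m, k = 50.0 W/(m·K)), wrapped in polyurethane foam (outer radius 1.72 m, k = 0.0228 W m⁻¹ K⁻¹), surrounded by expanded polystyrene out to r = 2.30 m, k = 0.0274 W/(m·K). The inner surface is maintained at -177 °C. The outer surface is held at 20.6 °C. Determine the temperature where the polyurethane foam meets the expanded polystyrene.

Resistance network (inner→outer):
  R_cast iron = (1/1.06 − 1/1.07)/(4πk) = 0.008817/(4π·50.0) = 1.403×10^-5 K/W
  R_polyurethane foam = (1/1.07 − 1/1.72)/(4πk) = 0.3532/(4π·0.0228) = 1.233 K/W
  R_expanded polystyrene = (1/1.72 − 1/2.30)/(4πk) = 0.1466/(4π·0.0274) = 0.4258 K/W
ΣR = 1.403×10^-5 + 1.233 + 0.4258 = 1.659 K/W
Q = ΔT/ΣR = (-177 °C − 20.6 °C)/1.659 = -119.1 W
From the inner boundary to the polyurethane foam/expanded polystyrene interface, ΣR_partial = 1.233 K/W.
T_interface = T_in − Q·ΣR_partial = -177 °C − (-119.1)(1.233) = -30.1 °C

T = -30.1 °C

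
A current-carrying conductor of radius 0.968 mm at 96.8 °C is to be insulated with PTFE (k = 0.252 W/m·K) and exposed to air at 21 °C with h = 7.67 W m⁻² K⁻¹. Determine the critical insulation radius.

For a cylinder, r_cr = k_ins/h = 0.252/7.67 = 0.0329 m = 3.29 cm

r_cr = 3.29 cm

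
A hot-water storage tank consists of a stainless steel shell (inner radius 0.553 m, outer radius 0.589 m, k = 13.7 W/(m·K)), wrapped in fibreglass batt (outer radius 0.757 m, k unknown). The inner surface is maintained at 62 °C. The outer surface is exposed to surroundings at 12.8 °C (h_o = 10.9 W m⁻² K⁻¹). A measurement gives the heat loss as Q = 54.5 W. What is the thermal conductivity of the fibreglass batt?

k = 0.0337 W/m·K

ΣR = ΔT/Q = |62 − 12.8|/54.5 = 0.9028 K/W
Known resistances:
  R_stainless steel = (1/0.553 − 1/0.589)/(4πk) = 0.1105/(4π·13.7) = 6.420×10^-4 K/W
  R_conv,out = 1/(4πr²h) = 1/(4π·0.757²·10.9) = 0.01274 K/W
R_fibreglass batt = ΣR − ΣR_known = 0.9028 − 0.01338 = 0.8894 K/W
(1/r₁−1/r₂)/(4πk) = 0.8894 ⇒ k = 0.3768/(4π·0.8894) = 0.0337 W/m·K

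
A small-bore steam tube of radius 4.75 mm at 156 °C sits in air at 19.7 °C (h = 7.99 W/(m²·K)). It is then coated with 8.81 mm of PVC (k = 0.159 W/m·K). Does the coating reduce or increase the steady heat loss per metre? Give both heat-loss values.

Critical radius for a cylinder: r_cr = k/h = 0.0199 m = 1.99 cm.
Outer radius after coating: r₂ = 0.00475 + 0.00881 = 0.01356 m.
Since r₁ < r_cr and r₂ ≤ r_cr, the coating moves toward the maximum at r_cr — heat loss rises.
Bare: R = 1/(2πr₁h) = 4.194 m·K/W; Q = 136.3/4.194 = 32.5 W/m.
Coated: R = R_cond + R_conv = 2.519 m·K/W; Q = 136.3/2.519 = 54.1 W/m.

increases: 32.5 → 54.1 W/m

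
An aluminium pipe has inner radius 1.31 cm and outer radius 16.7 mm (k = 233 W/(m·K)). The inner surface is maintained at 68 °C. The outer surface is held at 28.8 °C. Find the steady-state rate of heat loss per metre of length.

Q' = 2.36×10^5 W/m

Q' = 2πk·ΔT/ln(r₂/r₁) = 2π × 233 × 39.2 / ln(0.0167/0.0131) = 2.36×10^5 W/m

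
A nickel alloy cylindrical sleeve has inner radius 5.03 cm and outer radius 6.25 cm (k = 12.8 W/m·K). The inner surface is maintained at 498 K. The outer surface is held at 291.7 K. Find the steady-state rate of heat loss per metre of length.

Q' = 76.4 kW/m

Q' = 2πk·ΔT/ln(r₂/r₁) = 2π × 12.8 × 206.3 / ln(0.0625/0.0503) = 76400 W/m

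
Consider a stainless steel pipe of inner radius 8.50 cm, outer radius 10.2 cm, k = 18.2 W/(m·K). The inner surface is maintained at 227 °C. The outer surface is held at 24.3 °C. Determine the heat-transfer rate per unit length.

Q' = 2πk·ΔT/ln(r₂/r₁) = 2π × 18.2 × 202.7 / ln(0.102/0.0850) = 1.27×10^5 W/m

Q' = 127 kW/m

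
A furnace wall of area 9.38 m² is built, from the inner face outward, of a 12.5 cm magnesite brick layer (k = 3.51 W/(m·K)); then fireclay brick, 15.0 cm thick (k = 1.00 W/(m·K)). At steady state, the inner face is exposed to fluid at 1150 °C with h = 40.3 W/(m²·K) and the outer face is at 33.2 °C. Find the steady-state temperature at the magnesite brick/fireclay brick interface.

Resistance network (inner→outer):
  R_conv,in = 1/(hA) = 1/(40.3·9.38) = 0.002645 K/W
  R_magnesite brick = L/(kA) = 0.125/(3.51·9.38) = 0.003797 K/W
  R_fireclay brick = L/(kA) = 0.150/(1.00·9.38) = 0.01599 K/W
ΣR = 0.002645 + 0.003797 + 0.01599 = 0.02243 K/W
Q = ΔT/ΣR = (1150 °C − 33.2 °C)/0.02243 = 49790 W
From the inner boundary to the magnesite brick/fireclay brick interface, ΣR_partial = 0.006442 K/W.
T_interface = T_in − Q·ΣR_partial = 1150 °C − (49790)(0.006442) = 829 °C

T = 829 °C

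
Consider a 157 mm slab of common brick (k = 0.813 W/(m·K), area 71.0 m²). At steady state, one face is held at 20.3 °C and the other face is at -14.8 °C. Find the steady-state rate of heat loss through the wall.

Q = 12.9 kW

Q = kA·ΔT/L = 0.813 × 71.0 × |20.3 °C − -14.8 °C| / 0.157 = 12900 W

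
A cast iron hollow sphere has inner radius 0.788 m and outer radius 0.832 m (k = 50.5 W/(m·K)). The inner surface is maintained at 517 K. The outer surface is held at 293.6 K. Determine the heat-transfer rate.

Q = 2110 kW

Q = 4πk·ΔT/(1/r₁ − 1/r₂) = 4π × 50.5 × 223.4 / (1/0.788 − 1/0.832) = 2.11×10^6 W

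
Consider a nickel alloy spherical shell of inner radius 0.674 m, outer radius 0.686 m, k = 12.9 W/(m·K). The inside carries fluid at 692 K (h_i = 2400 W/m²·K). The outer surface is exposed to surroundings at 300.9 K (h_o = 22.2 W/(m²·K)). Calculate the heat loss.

Q = 49.8 kW

Series thermal resistances, inner to outer:
  R_conv,in = 1/(4πr²h) = 1/(4π·0.674²·2400) = 7.299×10^-5 K/W
  R_nickel alloy = (1/0.674 − 1/0.686)/(4πk) = 0.02595/(4π·12.9) = 1.601×10^-4 K/W
  R_conv,out = 1/(4πr²h) = 1/(4π·0.686²·22.2) = 0.007617 K/W
ΣR = 7.299×10^-5 + 1.601×10^-4 + 0.007617 = 0.007850 K/W
Q = ΔT/ΣR = (692 K − 300.9 K)/0.007850 = 49800 W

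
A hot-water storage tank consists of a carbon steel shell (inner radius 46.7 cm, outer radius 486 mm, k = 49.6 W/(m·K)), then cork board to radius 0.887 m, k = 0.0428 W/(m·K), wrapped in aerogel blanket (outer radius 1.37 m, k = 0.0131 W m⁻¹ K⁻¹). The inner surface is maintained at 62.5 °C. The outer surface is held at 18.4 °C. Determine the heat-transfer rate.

Resistance network (inner→outer):
  R_carbon steel = (1/0.467 − 1/0.486)/(4πk) = 0.08371/(4π·49.6) = 1.343×10^-4 K/W
  R_cork board = (1/0.486 − 1/0.887)/(4πk) = 0.9302/(4π·0.0428) = 1.730 K/W
  R_aerogel blanket = (1/0.887 − 1/1.37)/(4πk) = 0.3975/(4π·0.0131) = 2.414 K/W
ΣR = 1.343×10^-4 + 1.730 + 2.414 = 4.144 K/W
Q = ΔT/ΣR = (62.5 °C − 18.4 °C)/4.144 = 10.6 W

Q = 10.6 W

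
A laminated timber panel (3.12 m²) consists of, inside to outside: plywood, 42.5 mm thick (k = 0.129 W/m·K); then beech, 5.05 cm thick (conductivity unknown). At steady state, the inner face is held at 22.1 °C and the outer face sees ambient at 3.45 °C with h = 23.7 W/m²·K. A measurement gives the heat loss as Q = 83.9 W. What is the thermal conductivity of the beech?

k = 0.157 W/m·K

ΣR = ΔT/Q = |22.1 − 3.45|/83.9 = 0.2223 K/W
Known resistances:
  R_plywood = L/(kA) = 0.0425/(0.129·3.12) = 0.1056 K/W
  R_conv,out = 1/(hA) = 1/(23.7·3.12) = 0.01352 K/W
R_beech = ΣR − ΣR_known = 0.2223 − 0.1191 = 0.1032 K/W
L/(kA) = 0.1032 ⇒ k = 0.0505/(0.1032·3.12) = 0.157 W/m·K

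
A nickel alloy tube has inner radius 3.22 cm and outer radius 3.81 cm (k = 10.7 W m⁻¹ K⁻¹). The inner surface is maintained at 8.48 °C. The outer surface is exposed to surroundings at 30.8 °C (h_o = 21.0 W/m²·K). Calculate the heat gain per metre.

Resistance network (inner→outer):
  R'_nickel alloy = ln(0.0381/0.0322)/(2πk) = 0.1682/(2π·10.7) = 0.002503 m·K/W
  R'_conv,out = 1/(2πr h) = 1/(2π·0.0381·21.0) = 0.1989 m·K/W
ΣR = 0.002503 + 0.1989 = 0.2014 m·K/W
Q' = ΔT/ΣR = (8.48 °C − 30.8 °C)/0.2014 = -111 W/m
(Negative Q' ⇒ heat flows inward; heat gain = 111 W/m.)

Q' = 111 W/m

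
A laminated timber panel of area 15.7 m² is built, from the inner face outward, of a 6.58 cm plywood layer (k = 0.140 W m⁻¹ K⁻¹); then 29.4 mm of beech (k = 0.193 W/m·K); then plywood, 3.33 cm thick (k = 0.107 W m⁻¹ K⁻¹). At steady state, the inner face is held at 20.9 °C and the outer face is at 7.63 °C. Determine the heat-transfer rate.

Treat each layer as a resistance in series:
  R_plywood = L/(kA) = 0.0658/(0.140·15.7) = 0.02994 K/W
  R_beech = L/(kA) = 0.0294/(0.193·15.7) = 0.009703 K/W
  R_plywood = L/(kA) = 0.0333/(0.107·15.7) = 0.01982 K/W
ΣR = 0.02994 + 0.009703 + 0.01982 = 0.05946 K/W
Q = ΔT/ΣR = (20.9 °C − 7.63 °C)/0.05946 = 223 W

Q = 223 W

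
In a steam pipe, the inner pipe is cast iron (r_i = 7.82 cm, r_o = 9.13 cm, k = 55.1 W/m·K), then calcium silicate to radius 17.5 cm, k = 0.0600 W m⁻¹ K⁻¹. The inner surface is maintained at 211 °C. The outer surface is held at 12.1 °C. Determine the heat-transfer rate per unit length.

Treat each layer as a resistance in series:
  R'_cast iron = ln(0.0913/0.0782)/(2πk) = 0.1549/(2π·55.1) = 4.474×10^-4 m·K/W
  R'_calcium silicate = ln(0.175/0.0913)/(2πk) = 0.6506/(2π·0.0600) = 1.726 m·K/W
ΣR = 4.474×10^-4 + 1.726 = 1.726 m·K/W
Q' = ΔT/ΣR = (211 °C − 12.1 °C)/1.726 = 115 W/m

Q' = 115 W/m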